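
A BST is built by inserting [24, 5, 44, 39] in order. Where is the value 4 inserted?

Starting tree (level order): [24, 5, 44, None, None, 39]
Insertion path: 24 -> 5
Result: insert 4 as left child of 5
Final tree (level order): [24, 5, 44, 4, None, 39]


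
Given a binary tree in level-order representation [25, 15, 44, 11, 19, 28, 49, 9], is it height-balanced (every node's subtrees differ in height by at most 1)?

Tree (level-order array): [25, 15, 44, 11, 19, 28, 49, 9]
Definition: a tree is height-balanced if, at every node, |h(left) - h(right)| <= 1 (empty subtree has height -1).
Bottom-up per-node check:
  node 9: h_left=-1, h_right=-1, diff=0 [OK], height=0
  node 11: h_left=0, h_right=-1, diff=1 [OK], height=1
  node 19: h_left=-1, h_right=-1, diff=0 [OK], height=0
  node 15: h_left=1, h_right=0, diff=1 [OK], height=2
  node 28: h_left=-1, h_right=-1, diff=0 [OK], height=0
  node 49: h_left=-1, h_right=-1, diff=0 [OK], height=0
  node 44: h_left=0, h_right=0, diff=0 [OK], height=1
  node 25: h_left=2, h_right=1, diff=1 [OK], height=3
All nodes satisfy the balance condition.
Result: Balanced


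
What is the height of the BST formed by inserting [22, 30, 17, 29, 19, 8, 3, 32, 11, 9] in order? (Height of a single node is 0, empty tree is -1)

Insertion order: [22, 30, 17, 29, 19, 8, 3, 32, 11, 9]
Tree (level-order array): [22, 17, 30, 8, 19, 29, 32, 3, 11, None, None, None, None, None, None, None, None, 9]
Compute height bottom-up (empty subtree = -1):
  height(3) = 1 + max(-1, -1) = 0
  height(9) = 1 + max(-1, -1) = 0
  height(11) = 1 + max(0, -1) = 1
  height(8) = 1 + max(0, 1) = 2
  height(19) = 1 + max(-1, -1) = 0
  height(17) = 1 + max(2, 0) = 3
  height(29) = 1 + max(-1, -1) = 0
  height(32) = 1 + max(-1, -1) = 0
  height(30) = 1 + max(0, 0) = 1
  height(22) = 1 + max(3, 1) = 4
Height = 4


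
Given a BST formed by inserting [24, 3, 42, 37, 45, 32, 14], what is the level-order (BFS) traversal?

Tree insertion order: [24, 3, 42, 37, 45, 32, 14]
Tree (level-order array): [24, 3, 42, None, 14, 37, 45, None, None, 32]
BFS from the root, enqueuing left then right child of each popped node:
  queue [24] -> pop 24, enqueue [3, 42], visited so far: [24]
  queue [3, 42] -> pop 3, enqueue [14], visited so far: [24, 3]
  queue [42, 14] -> pop 42, enqueue [37, 45], visited so far: [24, 3, 42]
  queue [14, 37, 45] -> pop 14, enqueue [none], visited so far: [24, 3, 42, 14]
  queue [37, 45] -> pop 37, enqueue [32], visited so far: [24, 3, 42, 14, 37]
  queue [45, 32] -> pop 45, enqueue [none], visited so far: [24, 3, 42, 14, 37, 45]
  queue [32] -> pop 32, enqueue [none], visited so far: [24, 3, 42, 14, 37, 45, 32]
Result: [24, 3, 42, 14, 37, 45, 32]


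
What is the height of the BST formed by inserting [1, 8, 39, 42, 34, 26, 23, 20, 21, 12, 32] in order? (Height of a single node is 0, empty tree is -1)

Insertion order: [1, 8, 39, 42, 34, 26, 23, 20, 21, 12, 32]
Tree (level-order array): [1, None, 8, None, 39, 34, 42, 26, None, None, None, 23, 32, 20, None, None, None, 12, 21]
Compute height bottom-up (empty subtree = -1):
  height(12) = 1 + max(-1, -1) = 0
  height(21) = 1 + max(-1, -1) = 0
  height(20) = 1 + max(0, 0) = 1
  height(23) = 1 + max(1, -1) = 2
  height(32) = 1 + max(-1, -1) = 0
  height(26) = 1 + max(2, 0) = 3
  height(34) = 1 + max(3, -1) = 4
  height(42) = 1 + max(-1, -1) = 0
  height(39) = 1 + max(4, 0) = 5
  height(8) = 1 + max(-1, 5) = 6
  height(1) = 1 + max(-1, 6) = 7
Height = 7


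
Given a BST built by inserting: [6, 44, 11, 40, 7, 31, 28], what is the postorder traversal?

Tree insertion order: [6, 44, 11, 40, 7, 31, 28]
Tree (level-order array): [6, None, 44, 11, None, 7, 40, None, None, 31, None, 28]
Postorder traversal: [7, 28, 31, 40, 11, 44, 6]


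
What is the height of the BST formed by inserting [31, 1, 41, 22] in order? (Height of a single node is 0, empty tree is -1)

Insertion order: [31, 1, 41, 22]
Tree (level-order array): [31, 1, 41, None, 22]
Compute height bottom-up (empty subtree = -1):
  height(22) = 1 + max(-1, -1) = 0
  height(1) = 1 + max(-1, 0) = 1
  height(41) = 1 + max(-1, -1) = 0
  height(31) = 1 + max(1, 0) = 2
Height = 2


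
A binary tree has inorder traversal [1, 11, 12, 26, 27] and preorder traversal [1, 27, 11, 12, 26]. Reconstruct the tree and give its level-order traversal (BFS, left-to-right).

Inorder:  [1, 11, 12, 26, 27]
Preorder: [1, 27, 11, 12, 26]
Algorithm: preorder visits root first, so consume preorder in order;
for each root, split the current inorder slice at that value into
left-subtree inorder and right-subtree inorder, then recurse.
Recursive splits:
  root=1; inorder splits into left=[], right=[11, 12, 26, 27]
  root=27; inorder splits into left=[11, 12, 26], right=[]
  root=11; inorder splits into left=[], right=[12, 26]
  root=12; inorder splits into left=[], right=[26]
  root=26; inorder splits into left=[], right=[]
Reconstructed level-order: [1, 27, 11, 12, 26]


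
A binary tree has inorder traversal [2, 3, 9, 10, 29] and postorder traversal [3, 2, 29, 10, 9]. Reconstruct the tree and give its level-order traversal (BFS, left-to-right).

Inorder:   [2, 3, 9, 10, 29]
Postorder: [3, 2, 29, 10, 9]
Algorithm: postorder visits root last, so walk postorder right-to-left;
each value is the root of the current inorder slice — split it at that
value, recurse on the right subtree first, then the left.
Recursive splits:
  root=9; inorder splits into left=[2, 3], right=[10, 29]
  root=10; inorder splits into left=[], right=[29]
  root=29; inorder splits into left=[], right=[]
  root=2; inorder splits into left=[], right=[3]
  root=3; inorder splits into left=[], right=[]
Reconstructed level-order: [9, 2, 10, 3, 29]


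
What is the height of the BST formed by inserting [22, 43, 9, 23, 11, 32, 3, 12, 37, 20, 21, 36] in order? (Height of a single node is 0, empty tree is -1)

Insertion order: [22, 43, 9, 23, 11, 32, 3, 12, 37, 20, 21, 36]
Tree (level-order array): [22, 9, 43, 3, 11, 23, None, None, None, None, 12, None, 32, None, 20, None, 37, None, 21, 36]
Compute height bottom-up (empty subtree = -1):
  height(3) = 1 + max(-1, -1) = 0
  height(21) = 1 + max(-1, -1) = 0
  height(20) = 1 + max(-1, 0) = 1
  height(12) = 1 + max(-1, 1) = 2
  height(11) = 1 + max(-1, 2) = 3
  height(9) = 1 + max(0, 3) = 4
  height(36) = 1 + max(-1, -1) = 0
  height(37) = 1 + max(0, -1) = 1
  height(32) = 1 + max(-1, 1) = 2
  height(23) = 1 + max(-1, 2) = 3
  height(43) = 1 + max(3, -1) = 4
  height(22) = 1 + max(4, 4) = 5
Height = 5


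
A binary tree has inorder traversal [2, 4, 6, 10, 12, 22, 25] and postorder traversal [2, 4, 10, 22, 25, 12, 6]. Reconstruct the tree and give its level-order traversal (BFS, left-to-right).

Inorder:   [2, 4, 6, 10, 12, 22, 25]
Postorder: [2, 4, 10, 22, 25, 12, 6]
Algorithm: postorder visits root last, so walk postorder right-to-left;
each value is the root of the current inorder slice — split it at that
value, recurse on the right subtree first, then the left.
Recursive splits:
  root=6; inorder splits into left=[2, 4], right=[10, 12, 22, 25]
  root=12; inorder splits into left=[10], right=[22, 25]
  root=25; inorder splits into left=[22], right=[]
  root=22; inorder splits into left=[], right=[]
  root=10; inorder splits into left=[], right=[]
  root=4; inorder splits into left=[2], right=[]
  root=2; inorder splits into left=[], right=[]
Reconstructed level-order: [6, 4, 12, 2, 10, 25, 22]


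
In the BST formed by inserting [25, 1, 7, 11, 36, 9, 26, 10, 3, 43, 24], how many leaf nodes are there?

Tree built from: [25, 1, 7, 11, 36, 9, 26, 10, 3, 43, 24]
Tree (level-order array): [25, 1, 36, None, 7, 26, 43, 3, 11, None, None, None, None, None, None, 9, 24, None, 10]
Rule: A leaf has 0 children.
Per-node child counts:
  node 25: 2 child(ren)
  node 1: 1 child(ren)
  node 7: 2 child(ren)
  node 3: 0 child(ren)
  node 11: 2 child(ren)
  node 9: 1 child(ren)
  node 10: 0 child(ren)
  node 24: 0 child(ren)
  node 36: 2 child(ren)
  node 26: 0 child(ren)
  node 43: 0 child(ren)
Matching nodes: [3, 10, 24, 26, 43]
Count of leaf nodes: 5


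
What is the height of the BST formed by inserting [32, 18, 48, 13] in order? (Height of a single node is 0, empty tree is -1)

Insertion order: [32, 18, 48, 13]
Tree (level-order array): [32, 18, 48, 13]
Compute height bottom-up (empty subtree = -1):
  height(13) = 1 + max(-1, -1) = 0
  height(18) = 1 + max(0, -1) = 1
  height(48) = 1 + max(-1, -1) = 0
  height(32) = 1 + max(1, 0) = 2
Height = 2


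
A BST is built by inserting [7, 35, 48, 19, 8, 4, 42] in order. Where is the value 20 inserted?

Starting tree (level order): [7, 4, 35, None, None, 19, 48, 8, None, 42]
Insertion path: 7 -> 35 -> 19
Result: insert 20 as right child of 19
Final tree (level order): [7, 4, 35, None, None, 19, 48, 8, 20, 42]


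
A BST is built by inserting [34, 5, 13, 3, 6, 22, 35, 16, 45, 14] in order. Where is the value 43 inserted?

Starting tree (level order): [34, 5, 35, 3, 13, None, 45, None, None, 6, 22, None, None, None, None, 16, None, 14]
Insertion path: 34 -> 35 -> 45
Result: insert 43 as left child of 45
Final tree (level order): [34, 5, 35, 3, 13, None, 45, None, None, 6, 22, 43, None, None, None, 16, None, None, None, 14]


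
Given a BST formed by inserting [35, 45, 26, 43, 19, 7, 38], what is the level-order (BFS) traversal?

Tree insertion order: [35, 45, 26, 43, 19, 7, 38]
Tree (level-order array): [35, 26, 45, 19, None, 43, None, 7, None, 38]
BFS from the root, enqueuing left then right child of each popped node:
  queue [35] -> pop 35, enqueue [26, 45], visited so far: [35]
  queue [26, 45] -> pop 26, enqueue [19], visited so far: [35, 26]
  queue [45, 19] -> pop 45, enqueue [43], visited so far: [35, 26, 45]
  queue [19, 43] -> pop 19, enqueue [7], visited so far: [35, 26, 45, 19]
  queue [43, 7] -> pop 43, enqueue [38], visited so far: [35, 26, 45, 19, 43]
  queue [7, 38] -> pop 7, enqueue [none], visited so far: [35, 26, 45, 19, 43, 7]
  queue [38] -> pop 38, enqueue [none], visited so far: [35, 26, 45, 19, 43, 7, 38]
Result: [35, 26, 45, 19, 43, 7, 38]


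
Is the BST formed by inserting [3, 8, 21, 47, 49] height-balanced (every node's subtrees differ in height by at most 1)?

Tree (level-order array): [3, None, 8, None, 21, None, 47, None, 49]
Definition: a tree is height-balanced if, at every node, |h(left) - h(right)| <= 1 (empty subtree has height -1).
Bottom-up per-node check:
  node 49: h_left=-1, h_right=-1, diff=0 [OK], height=0
  node 47: h_left=-1, h_right=0, diff=1 [OK], height=1
  node 21: h_left=-1, h_right=1, diff=2 [FAIL (|-1-1|=2 > 1)], height=2
  node 8: h_left=-1, h_right=2, diff=3 [FAIL (|-1-2|=3 > 1)], height=3
  node 3: h_left=-1, h_right=3, diff=4 [FAIL (|-1-3|=4 > 1)], height=4
Node 21 violates the condition: |-1 - 1| = 2 > 1.
Result: Not balanced


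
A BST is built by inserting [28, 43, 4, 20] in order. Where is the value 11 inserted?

Starting tree (level order): [28, 4, 43, None, 20]
Insertion path: 28 -> 4 -> 20
Result: insert 11 as left child of 20
Final tree (level order): [28, 4, 43, None, 20, None, None, 11]


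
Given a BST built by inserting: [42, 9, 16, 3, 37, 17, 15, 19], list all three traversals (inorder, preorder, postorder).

Tree insertion order: [42, 9, 16, 3, 37, 17, 15, 19]
Tree (level-order array): [42, 9, None, 3, 16, None, None, 15, 37, None, None, 17, None, None, 19]
Inorder (L, root, R): [3, 9, 15, 16, 17, 19, 37, 42]
Preorder (root, L, R): [42, 9, 3, 16, 15, 37, 17, 19]
Postorder (L, R, root): [3, 15, 19, 17, 37, 16, 9, 42]


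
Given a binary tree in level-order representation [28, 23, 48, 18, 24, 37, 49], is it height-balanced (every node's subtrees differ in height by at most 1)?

Tree (level-order array): [28, 23, 48, 18, 24, 37, 49]
Definition: a tree is height-balanced if, at every node, |h(left) - h(right)| <= 1 (empty subtree has height -1).
Bottom-up per-node check:
  node 18: h_left=-1, h_right=-1, diff=0 [OK], height=0
  node 24: h_left=-1, h_right=-1, diff=0 [OK], height=0
  node 23: h_left=0, h_right=0, diff=0 [OK], height=1
  node 37: h_left=-1, h_right=-1, diff=0 [OK], height=0
  node 49: h_left=-1, h_right=-1, diff=0 [OK], height=0
  node 48: h_left=0, h_right=0, diff=0 [OK], height=1
  node 28: h_left=1, h_right=1, diff=0 [OK], height=2
All nodes satisfy the balance condition.
Result: Balanced


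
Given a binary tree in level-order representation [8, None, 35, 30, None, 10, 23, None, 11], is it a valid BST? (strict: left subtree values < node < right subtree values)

Level-order array: [8, None, 35, 30, None, 10, 23, None, 11]
Validate using subtree bounds (lo, hi): at each node, require lo < value < hi,
then recurse left with hi=value and right with lo=value.
Preorder trace (stopping at first violation):
  at node 8 with bounds (-inf, +inf): OK
  at node 35 with bounds (8, +inf): OK
  at node 30 with bounds (8, 35): OK
  at node 10 with bounds (8, 30): OK
  at node 11 with bounds (10, 30): OK
  at node 23 with bounds (30, 35): VIOLATION
Node 23 violates its bound: not (30 < 23 < 35).
Result: Not a valid BST


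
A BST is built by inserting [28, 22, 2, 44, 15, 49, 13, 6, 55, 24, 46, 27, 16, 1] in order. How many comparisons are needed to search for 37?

Search path for 37: 28 -> 44
Found: False
Comparisons: 2


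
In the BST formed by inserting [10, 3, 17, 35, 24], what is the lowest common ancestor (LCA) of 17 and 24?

Tree insertion order: [10, 3, 17, 35, 24]
Tree (level-order array): [10, 3, 17, None, None, None, 35, 24]
In a BST, the LCA of p=17, q=24 is the first node v on the
root-to-leaf path with p <= v <= q (go left if both < v, right if both > v).
Walk from root:
  at 10: both 17 and 24 > 10, go right
  at 17: 17 <= 17 <= 24, this is the LCA
LCA = 17


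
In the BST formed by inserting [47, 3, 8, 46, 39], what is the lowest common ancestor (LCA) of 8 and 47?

Tree insertion order: [47, 3, 8, 46, 39]
Tree (level-order array): [47, 3, None, None, 8, None, 46, 39]
In a BST, the LCA of p=8, q=47 is the first node v on the
root-to-leaf path with p <= v <= q (go left if both < v, right if both > v).
Walk from root:
  at 47: 8 <= 47 <= 47, this is the LCA
LCA = 47


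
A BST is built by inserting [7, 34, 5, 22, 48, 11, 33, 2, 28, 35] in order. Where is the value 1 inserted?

Starting tree (level order): [7, 5, 34, 2, None, 22, 48, None, None, 11, 33, 35, None, None, None, 28]
Insertion path: 7 -> 5 -> 2
Result: insert 1 as left child of 2
Final tree (level order): [7, 5, 34, 2, None, 22, 48, 1, None, 11, 33, 35, None, None, None, None, None, 28]


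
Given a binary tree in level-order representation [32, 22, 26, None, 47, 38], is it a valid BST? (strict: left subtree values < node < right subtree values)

Level-order array: [32, 22, 26, None, 47, 38]
Validate using subtree bounds (lo, hi): at each node, require lo < value < hi,
then recurse left with hi=value and right with lo=value.
Preorder trace (stopping at first violation):
  at node 32 with bounds (-inf, +inf): OK
  at node 22 with bounds (-inf, 32): OK
  at node 47 with bounds (22, 32): VIOLATION
Node 47 violates its bound: not (22 < 47 < 32).
Result: Not a valid BST


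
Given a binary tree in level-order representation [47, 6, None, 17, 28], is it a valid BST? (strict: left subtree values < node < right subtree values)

Level-order array: [47, 6, None, 17, 28]
Validate using subtree bounds (lo, hi): at each node, require lo < value < hi,
then recurse left with hi=value and right with lo=value.
Preorder trace (stopping at first violation):
  at node 47 with bounds (-inf, +inf): OK
  at node 6 with bounds (-inf, 47): OK
  at node 17 with bounds (-inf, 6): VIOLATION
Node 17 violates its bound: not (-inf < 17 < 6).
Result: Not a valid BST


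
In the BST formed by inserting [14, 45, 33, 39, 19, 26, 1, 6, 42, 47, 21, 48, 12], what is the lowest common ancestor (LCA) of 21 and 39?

Tree insertion order: [14, 45, 33, 39, 19, 26, 1, 6, 42, 47, 21, 48, 12]
Tree (level-order array): [14, 1, 45, None, 6, 33, 47, None, 12, 19, 39, None, 48, None, None, None, 26, None, 42, None, None, 21]
In a BST, the LCA of p=21, q=39 is the first node v on the
root-to-leaf path with p <= v <= q (go left if both < v, right if both > v).
Walk from root:
  at 14: both 21 and 39 > 14, go right
  at 45: both 21 and 39 < 45, go left
  at 33: 21 <= 33 <= 39, this is the LCA
LCA = 33


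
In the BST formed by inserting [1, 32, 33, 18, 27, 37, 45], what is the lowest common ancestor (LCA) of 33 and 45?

Tree insertion order: [1, 32, 33, 18, 27, 37, 45]
Tree (level-order array): [1, None, 32, 18, 33, None, 27, None, 37, None, None, None, 45]
In a BST, the LCA of p=33, q=45 is the first node v on the
root-to-leaf path with p <= v <= q (go left if both < v, right if both > v).
Walk from root:
  at 1: both 33 and 45 > 1, go right
  at 32: both 33 and 45 > 32, go right
  at 33: 33 <= 33 <= 45, this is the LCA
LCA = 33


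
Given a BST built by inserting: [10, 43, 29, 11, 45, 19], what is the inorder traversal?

Tree insertion order: [10, 43, 29, 11, 45, 19]
Tree (level-order array): [10, None, 43, 29, 45, 11, None, None, None, None, 19]
Inorder traversal: [10, 11, 19, 29, 43, 45]


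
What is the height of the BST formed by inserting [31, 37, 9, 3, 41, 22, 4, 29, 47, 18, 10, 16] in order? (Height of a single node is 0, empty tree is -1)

Insertion order: [31, 37, 9, 3, 41, 22, 4, 29, 47, 18, 10, 16]
Tree (level-order array): [31, 9, 37, 3, 22, None, 41, None, 4, 18, 29, None, 47, None, None, 10, None, None, None, None, None, None, 16]
Compute height bottom-up (empty subtree = -1):
  height(4) = 1 + max(-1, -1) = 0
  height(3) = 1 + max(-1, 0) = 1
  height(16) = 1 + max(-1, -1) = 0
  height(10) = 1 + max(-1, 0) = 1
  height(18) = 1 + max(1, -1) = 2
  height(29) = 1 + max(-1, -1) = 0
  height(22) = 1 + max(2, 0) = 3
  height(9) = 1 + max(1, 3) = 4
  height(47) = 1 + max(-1, -1) = 0
  height(41) = 1 + max(-1, 0) = 1
  height(37) = 1 + max(-1, 1) = 2
  height(31) = 1 + max(4, 2) = 5
Height = 5


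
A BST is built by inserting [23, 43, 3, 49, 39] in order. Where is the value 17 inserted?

Starting tree (level order): [23, 3, 43, None, None, 39, 49]
Insertion path: 23 -> 3
Result: insert 17 as right child of 3
Final tree (level order): [23, 3, 43, None, 17, 39, 49]


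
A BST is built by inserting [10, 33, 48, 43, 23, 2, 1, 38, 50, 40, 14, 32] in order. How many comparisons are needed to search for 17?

Search path for 17: 10 -> 33 -> 23 -> 14
Found: False
Comparisons: 4


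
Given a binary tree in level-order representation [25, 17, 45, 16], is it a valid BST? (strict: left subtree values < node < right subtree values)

Level-order array: [25, 17, 45, 16]
Validate using subtree bounds (lo, hi): at each node, require lo < value < hi,
then recurse left with hi=value and right with lo=value.
Preorder trace (stopping at first violation):
  at node 25 with bounds (-inf, +inf): OK
  at node 17 with bounds (-inf, 25): OK
  at node 16 with bounds (-inf, 17): OK
  at node 45 with bounds (25, +inf): OK
No violation found at any node.
Result: Valid BST


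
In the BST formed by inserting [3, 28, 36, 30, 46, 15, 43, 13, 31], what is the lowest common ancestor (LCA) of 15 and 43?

Tree insertion order: [3, 28, 36, 30, 46, 15, 43, 13, 31]
Tree (level-order array): [3, None, 28, 15, 36, 13, None, 30, 46, None, None, None, 31, 43]
In a BST, the LCA of p=15, q=43 is the first node v on the
root-to-leaf path with p <= v <= q (go left if both < v, right if both > v).
Walk from root:
  at 3: both 15 and 43 > 3, go right
  at 28: 15 <= 28 <= 43, this is the LCA
LCA = 28


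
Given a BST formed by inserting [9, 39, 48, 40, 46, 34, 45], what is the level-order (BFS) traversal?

Tree insertion order: [9, 39, 48, 40, 46, 34, 45]
Tree (level-order array): [9, None, 39, 34, 48, None, None, 40, None, None, 46, 45]
BFS from the root, enqueuing left then right child of each popped node:
  queue [9] -> pop 9, enqueue [39], visited so far: [9]
  queue [39] -> pop 39, enqueue [34, 48], visited so far: [9, 39]
  queue [34, 48] -> pop 34, enqueue [none], visited so far: [9, 39, 34]
  queue [48] -> pop 48, enqueue [40], visited so far: [9, 39, 34, 48]
  queue [40] -> pop 40, enqueue [46], visited so far: [9, 39, 34, 48, 40]
  queue [46] -> pop 46, enqueue [45], visited so far: [9, 39, 34, 48, 40, 46]
  queue [45] -> pop 45, enqueue [none], visited so far: [9, 39, 34, 48, 40, 46, 45]
Result: [9, 39, 34, 48, 40, 46, 45]


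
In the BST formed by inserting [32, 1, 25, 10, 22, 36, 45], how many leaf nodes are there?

Tree built from: [32, 1, 25, 10, 22, 36, 45]
Tree (level-order array): [32, 1, 36, None, 25, None, 45, 10, None, None, None, None, 22]
Rule: A leaf has 0 children.
Per-node child counts:
  node 32: 2 child(ren)
  node 1: 1 child(ren)
  node 25: 1 child(ren)
  node 10: 1 child(ren)
  node 22: 0 child(ren)
  node 36: 1 child(ren)
  node 45: 0 child(ren)
Matching nodes: [22, 45]
Count of leaf nodes: 2


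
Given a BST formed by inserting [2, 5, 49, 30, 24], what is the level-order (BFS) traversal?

Tree insertion order: [2, 5, 49, 30, 24]
Tree (level-order array): [2, None, 5, None, 49, 30, None, 24]
BFS from the root, enqueuing left then right child of each popped node:
  queue [2] -> pop 2, enqueue [5], visited so far: [2]
  queue [5] -> pop 5, enqueue [49], visited so far: [2, 5]
  queue [49] -> pop 49, enqueue [30], visited so far: [2, 5, 49]
  queue [30] -> pop 30, enqueue [24], visited so far: [2, 5, 49, 30]
  queue [24] -> pop 24, enqueue [none], visited so far: [2, 5, 49, 30, 24]
Result: [2, 5, 49, 30, 24]


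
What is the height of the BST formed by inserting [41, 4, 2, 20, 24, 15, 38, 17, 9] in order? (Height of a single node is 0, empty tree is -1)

Insertion order: [41, 4, 2, 20, 24, 15, 38, 17, 9]
Tree (level-order array): [41, 4, None, 2, 20, None, None, 15, 24, 9, 17, None, 38]
Compute height bottom-up (empty subtree = -1):
  height(2) = 1 + max(-1, -1) = 0
  height(9) = 1 + max(-1, -1) = 0
  height(17) = 1 + max(-1, -1) = 0
  height(15) = 1 + max(0, 0) = 1
  height(38) = 1 + max(-1, -1) = 0
  height(24) = 1 + max(-1, 0) = 1
  height(20) = 1 + max(1, 1) = 2
  height(4) = 1 + max(0, 2) = 3
  height(41) = 1 + max(3, -1) = 4
Height = 4


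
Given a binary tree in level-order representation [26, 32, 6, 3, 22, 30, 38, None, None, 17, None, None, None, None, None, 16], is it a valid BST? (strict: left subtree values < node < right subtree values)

Level-order array: [26, 32, 6, 3, 22, 30, 38, None, None, 17, None, None, None, None, None, 16]
Validate using subtree bounds (lo, hi): at each node, require lo < value < hi,
then recurse left with hi=value and right with lo=value.
Preorder trace (stopping at first violation):
  at node 26 with bounds (-inf, +inf): OK
  at node 32 with bounds (-inf, 26): VIOLATION
Node 32 violates its bound: not (-inf < 32 < 26).
Result: Not a valid BST


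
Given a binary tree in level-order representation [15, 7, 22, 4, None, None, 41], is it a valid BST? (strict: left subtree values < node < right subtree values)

Level-order array: [15, 7, 22, 4, None, None, 41]
Validate using subtree bounds (lo, hi): at each node, require lo < value < hi,
then recurse left with hi=value and right with lo=value.
Preorder trace (stopping at first violation):
  at node 15 with bounds (-inf, +inf): OK
  at node 7 with bounds (-inf, 15): OK
  at node 4 with bounds (-inf, 7): OK
  at node 22 with bounds (15, +inf): OK
  at node 41 with bounds (22, +inf): OK
No violation found at any node.
Result: Valid BST


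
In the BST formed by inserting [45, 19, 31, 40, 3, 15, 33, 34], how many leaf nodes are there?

Tree built from: [45, 19, 31, 40, 3, 15, 33, 34]
Tree (level-order array): [45, 19, None, 3, 31, None, 15, None, 40, None, None, 33, None, None, 34]
Rule: A leaf has 0 children.
Per-node child counts:
  node 45: 1 child(ren)
  node 19: 2 child(ren)
  node 3: 1 child(ren)
  node 15: 0 child(ren)
  node 31: 1 child(ren)
  node 40: 1 child(ren)
  node 33: 1 child(ren)
  node 34: 0 child(ren)
Matching nodes: [15, 34]
Count of leaf nodes: 2


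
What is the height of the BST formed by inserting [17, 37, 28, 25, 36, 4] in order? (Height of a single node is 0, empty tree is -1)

Insertion order: [17, 37, 28, 25, 36, 4]
Tree (level-order array): [17, 4, 37, None, None, 28, None, 25, 36]
Compute height bottom-up (empty subtree = -1):
  height(4) = 1 + max(-1, -1) = 0
  height(25) = 1 + max(-1, -1) = 0
  height(36) = 1 + max(-1, -1) = 0
  height(28) = 1 + max(0, 0) = 1
  height(37) = 1 + max(1, -1) = 2
  height(17) = 1 + max(0, 2) = 3
Height = 3


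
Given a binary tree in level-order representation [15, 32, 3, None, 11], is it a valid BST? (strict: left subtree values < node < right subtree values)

Level-order array: [15, 32, 3, None, 11]
Validate using subtree bounds (lo, hi): at each node, require lo < value < hi,
then recurse left with hi=value and right with lo=value.
Preorder trace (stopping at first violation):
  at node 15 with bounds (-inf, +inf): OK
  at node 32 with bounds (-inf, 15): VIOLATION
Node 32 violates its bound: not (-inf < 32 < 15).
Result: Not a valid BST


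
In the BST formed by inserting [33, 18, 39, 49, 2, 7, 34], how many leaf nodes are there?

Tree built from: [33, 18, 39, 49, 2, 7, 34]
Tree (level-order array): [33, 18, 39, 2, None, 34, 49, None, 7]
Rule: A leaf has 0 children.
Per-node child counts:
  node 33: 2 child(ren)
  node 18: 1 child(ren)
  node 2: 1 child(ren)
  node 7: 0 child(ren)
  node 39: 2 child(ren)
  node 34: 0 child(ren)
  node 49: 0 child(ren)
Matching nodes: [7, 34, 49]
Count of leaf nodes: 3


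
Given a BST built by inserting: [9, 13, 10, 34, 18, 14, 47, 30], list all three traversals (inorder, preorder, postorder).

Tree insertion order: [9, 13, 10, 34, 18, 14, 47, 30]
Tree (level-order array): [9, None, 13, 10, 34, None, None, 18, 47, 14, 30]
Inorder (L, root, R): [9, 10, 13, 14, 18, 30, 34, 47]
Preorder (root, L, R): [9, 13, 10, 34, 18, 14, 30, 47]
Postorder (L, R, root): [10, 14, 30, 18, 47, 34, 13, 9]


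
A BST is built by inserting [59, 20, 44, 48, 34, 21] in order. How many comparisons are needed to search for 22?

Search path for 22: 59 -> 20 -> 44 -> 34 -> 21
Found: False
Comparisons: 5


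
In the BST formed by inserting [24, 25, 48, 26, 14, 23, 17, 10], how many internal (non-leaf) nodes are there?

Tree built from: [24, 25, 48, 26, 14, 23, 17, 10]
Tree (level-order array): [24, 14, 25, 10, 23, None, 48, None, None, 17, None, 26]
Rule: An internal node has at least one child.
Per-node child counts:
  node 24: 2 child(ren)
  node 14: 2 child(ren)
  node 10: 0 child(ren)
  node 23: 1 child(ren)
  node 17: 0 child(ren)
  node 25: 1 child(ren)
  node 48: 1 child(ren)
  node 26: 0 child(ren)
Matching nodes: [24, 14, 23, 25, 48]
Count of internal (non-leaf) nodes: 5


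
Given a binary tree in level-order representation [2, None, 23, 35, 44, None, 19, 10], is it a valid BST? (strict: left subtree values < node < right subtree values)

Level-order array: [2, None, 23, 35, 44, None, 19, 10]
Validate using subtree bounds (lo, hi): at each node, require lo < value < hi,
then recurse left with hi=value and right with lo=value.
Preorder trace (stopping at first violation):
  at node 2 with bounds (-inf, +inf): OK
  at node 23 with bounds (2, +inf): OK
  at node 35 with bounds (2, 23): VIOLATION
Node 35 violates its bound: not (2 < 35 < 23).
Result: Not a valid BST


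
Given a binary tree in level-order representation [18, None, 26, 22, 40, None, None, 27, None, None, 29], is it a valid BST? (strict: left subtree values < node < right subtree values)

Level-order array: [18, None, 26, 22, 40, None, None, 27, None, None, 29]
Validate using subtree bounds (lo, hi): at each node, require lo < value < hi,
then recurse left with hi=value and right with lo=value.
Preorder trace (stopping at first violation):
  at node 18 with bounds (-inf, +inf): OK
  at node 26 with bounds (18, +inf): OK
  at node 22 with bounds (18, 26): OK
  at node 40 with bounds (26, +inf): OK
  at node 27 with bounds (26, 40): OK
  at node 29 with bounds (27, 40): OK
No violation found at any node.
Result: Valid BST


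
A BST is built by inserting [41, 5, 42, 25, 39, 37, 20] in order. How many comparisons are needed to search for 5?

Search path for 5: 41 -> 5
Found: True
Comparisons: 2


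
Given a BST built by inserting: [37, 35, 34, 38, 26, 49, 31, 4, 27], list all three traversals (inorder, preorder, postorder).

Tree insertion order: [37, 35, 34, 38, 26, 49, 31, 4, 27]
Tree (level-order array): [37, 35, 38, 34, None, None, 49, 26, None, None, None, 4, 31, None, None, 27]
Inorder (L, root, R): [4, 26, 27, 31, 34, 35, 37, 38, 49]
Preorder (root, L, R): [37, 35, 34, 26, 4, 31, 27, 38, 49]
Postorder (L, R, root): [4, 27, 31, 26, 34, 35, 49, 38, 37]


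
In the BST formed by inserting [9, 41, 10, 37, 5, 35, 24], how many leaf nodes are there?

Tree built from: [9, 41, 10, 37, 5, 35, 24]
Tree (level-order array): [9, 5, 41, None, None, 10, None, None, 37, 35, None, 24]
Rule: A leaf has 0 children.
Per-node child counts:
  node 9: 2 child(ren)
  node 5: 0 child(ren)
  node 41: 1 child(ren)
  node 10: 1 child(ren)
  node 37: 1 child(ren)
  node 35: 1 child(ren)
  node 24: 0 child(ren)
Matching nodes: [5, 24]
Count of leaf nodes: 2


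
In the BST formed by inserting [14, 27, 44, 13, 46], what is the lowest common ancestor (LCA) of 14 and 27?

Tree insertion order: [14, 27, 44, 13, 46]
Tree (level-order array): [14, 13, 27, None, None, None, 44, None, 46]
In a BST, the LCA of p=14, q=27 is the first node v on the
root-to-leaf path with p <= v <= q (go left if both < v, right if both > v).
Walk from root:
  at 14: 14 <= 14 <= 27, this is the LCA
LCA = 14


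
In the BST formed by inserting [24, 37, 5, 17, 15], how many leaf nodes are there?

Tree built from: [24, 37, 5, 17, 15]
Tree (level-order array): [24, 5, 37, None, 17, None, None, 15]
Rule: A leaf has 0 children.
Per-node child counts:
  node 24: 2 child(ren)
  node 5: 1 child(ren)
  node 17: 1 child(ren)
  node 15: 0 child(ren)
  node 37: 0 child(ren)
Matching nodes: [15, 37]
Count of leaf nodes: 2


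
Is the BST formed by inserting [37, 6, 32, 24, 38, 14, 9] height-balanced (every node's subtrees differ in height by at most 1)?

Tree (level-order array): [37, 6, 38, None, 32, None, None, 24, None, 14, None, 9]
Definition: a tree is height-balanced if, at every node, |h(left) - h(right)| <= 1 (empty subtree has height -1).
Bottom-up per-node check:
  node 9: h_left=-1, h_right=-1, diff=0 [OK], height=0
  node 14: h_left=0, h_right=-1, diff=1 [OK], height=1
  node 24: h_left=1, h_right=-1, diff=2 [FAIL (|1--1|=2 > 1)], height=2
  node 32: h_left=2, h_right=-1, diff=3 [FAIL (|2--1|=3 > 1)], height=3
  node 6: h_left=-1, h_right=3, diff=4 [FAIL (|-1-3|=4 > 1)], height=4
  node 38: h_left=-1, h_right=-1, diff=0 [OK], height=0
  node 37: h_left=4, h_right=0, diff=4 [FAIL (|4-0|=4 > 1)], height=5
Node 24 violates the condition: |1 - -1| = 2 > 1.
Result: Not balanced


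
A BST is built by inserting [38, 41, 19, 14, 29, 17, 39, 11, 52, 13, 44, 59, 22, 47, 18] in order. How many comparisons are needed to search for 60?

Search path for 60: 38 -> 41 -> 52 -> 59
Found: False
Comparisons: 4


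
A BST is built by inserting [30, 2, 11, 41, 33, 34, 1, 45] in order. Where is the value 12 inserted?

Starting tree (level order): [30, 2, 41, 1, 11, 33, 45, None, None, None, None, None, 34]
Insertion path: 30 -> 2 -> 11
Result: insert 12 as right child of 11
Final tree (level order): [30, 2, 41, 1, 11, 33, 45, None, None, None, 12, None, 34]


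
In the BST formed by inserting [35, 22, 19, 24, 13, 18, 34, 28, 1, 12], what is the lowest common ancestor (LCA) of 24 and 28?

Tree insertion order: [35, 22, 19, 24, 13, 18, 34, 28, 1, 12]
Tree (level-order array): [35, 22, None, 19, 24, 13, None, None, 34, 1, 18, 28, None, None, 12]
In a BST, the LCA of p=24, q=28 is the first node v on the
root-to-leaf path with p <= v <= q (go left if both < v, right if both > v).
Walk from root:
  at 35: both 24 and 28 < 35, go left
  at 22: both 24 and 28 > 22, go right
  at 24: 24 <= 24 <= 28, this is the LCA
LCA = 24


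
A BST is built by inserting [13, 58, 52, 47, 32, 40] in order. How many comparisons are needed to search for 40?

Search path for 40: 13 -> 58 -> 52 -> 47 -> 32 -> 40
Found: True
Comparisons: 6


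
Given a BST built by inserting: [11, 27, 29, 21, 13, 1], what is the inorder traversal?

Tree insertion order: [11, 27, 29, 21, 13, 1]
Tree (level-order array): [11, 1, 27, None, None, 21, 29, 13]
Inorder traversal: [1, 11, 13, 21, 27, 29]


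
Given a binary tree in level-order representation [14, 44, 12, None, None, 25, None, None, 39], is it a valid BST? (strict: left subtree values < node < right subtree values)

Level-order array: [14, 44, 12, None, None, 25, None, None, 39]
Validate using subtree bounds (lo, hi): at each node, require lo < value < hi,
then recurse left with hi=value and right with lo=value.
Preorder trace (stopping at first violation):
  at node 14 with bounds (-inf, +inf): OK
  at node 44 with bounds (-inf, 14): VIOLATION
Node 44 violates its bound: not (-inf < 44 < 14).
Result: Not a valid BST


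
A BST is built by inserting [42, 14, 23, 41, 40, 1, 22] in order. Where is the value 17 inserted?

Starting tree (level order): [42, 14, None, 1, 23, None, None, 22, 41, None, None, 40]
Insertion path: 42 -> 14 -> 23 -> 22
Result: insert 17 as left child of 22
Final tree (level order): [42, 14, None, 1, 23, None, None, 22, 41, 17, None, 40]


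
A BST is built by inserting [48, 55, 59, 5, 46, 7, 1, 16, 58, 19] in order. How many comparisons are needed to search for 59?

Search path for 59: 48 -> 55 -> 59
Found: True
Comparisons: 3


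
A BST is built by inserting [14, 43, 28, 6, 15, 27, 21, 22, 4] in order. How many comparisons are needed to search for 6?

Search path for 6: 14 -> 6
Found: True
Comparisons: 2


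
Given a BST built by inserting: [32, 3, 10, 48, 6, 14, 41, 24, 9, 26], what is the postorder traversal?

Tree insertion order: [32, 3, 10, 48, 6, 14, 41, 24, 9, 26]
Tree (level-order array): [32, 3, 48, None, 10, 41, None, 6, 14, None, None, None, 9, None, 24, None, None, None, 26]
Postorder traversal: [9, 6, 26, 24, 14, 10, 3, 41, 48, 32]


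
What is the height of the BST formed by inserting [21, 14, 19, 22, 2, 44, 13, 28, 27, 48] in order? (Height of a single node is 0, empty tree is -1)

Insertion order: [21, 14, 19, 22, 2, 44, 13, 28, 27, 48]
Tree (level-order array): [21, 14, 22, 2, 19, None, 44, None, 13, None, None, 28, 48, None, None, 27]
Compute height bottom-up (empty subtree = -1):
  height(13) = 1 + max(-1, -1) = 0
  height(2) = 1 + max(-1, 0) = 1
  height(19) = 1 + max(-1, -1) = 0
  height(14) = 1 + max(1, 0) = 2
  height(27) = 1 + max(-1, -1) = 0
  height(28) = 1 + max(0, -1) = 1
  height(48) = 1 + max(-1, -1) = 0
  height(44) = 1 + max(1, 0) = 2
  height(22) = 1 + max(-1, 2) = 3
  height(21) = 1 + max(2, 3) = 4
Height = 4


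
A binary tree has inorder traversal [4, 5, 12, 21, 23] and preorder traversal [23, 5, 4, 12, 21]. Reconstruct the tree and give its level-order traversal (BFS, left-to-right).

Inorder:  [4, 5, 12, 21, 23]
Preorder: [23, 5, 4, 12, 21]
Algorithm: preorder visits root first, so consume preorder in order;
for each root, split the current inorder slice at that value into
left-subtree inorder and right-subtree inorder, then recurse.
Recursive splits:
  root=23; inorder splits into left=[4, 5, 12, 21], right=[]
  root=5; inorder splits into left=[4], right=[12, 21]
  root=4; inorder splits into left=[], right=[]
  root=12; inorder splits into left=[], right=[21]
  root=21; inorder splits into left=[], right=[]
Reconstructed level-order: [23, 5, 4, 12, 21]


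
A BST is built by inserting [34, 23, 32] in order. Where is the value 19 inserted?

Starting tree (level order): [34, 23, None, None, 32]
Insertion path: 34 -> 23
Result: insert 19 as left child of 23
Final tree (level order): [34, 23, None, 19, 32]


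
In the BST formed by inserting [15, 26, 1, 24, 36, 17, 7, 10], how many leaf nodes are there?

Tree built from: [15, 26, 1, 24, 36, 17, 7, 10]
Tree (level-order array): [15, 1, 26, None, 7, 24, 36, None, 10, 17]
Rule: A leaf has 0 children.
Per-node child counts:
  node 15: 2 child(ren)
  node 1: 1 child(ren)
  node 7: 1 child(ren)
  node 10: 0 child(ren)
  node 26: 2 child(ren)
  node 24: 1 child(ren)
  node 17: 0 child(ren)
  node 36: 0 child(ren)
Matching nodes: [10, 17, 36]
Count of leaf nodes: 3


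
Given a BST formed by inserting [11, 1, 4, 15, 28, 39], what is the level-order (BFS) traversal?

Tree insertion order: [11, 1, 4, 15, 28, 39]
Tree (level-order array): [11, 1, 15, None, 4, None, 28, None, None, None, 39]
BFS from the root, enqueuing left then right child of each popped node:
  queue [11] -> pop 11, enqueue [1, 15], visited so far: [11]
  queue [1, 15] -> pop 1, enqueue [4], visited so far: [11, 1]
  queue [15, 4] -> pop 15, enqueue [28], visited so far: [11, 1, 15]
  queue [4, 28] -> pop 4, enqueue [none], visited so far: [11, 1, 15, 4]
  queue [28] -> pop 28, enqueue [39], visited so far: [11, 1, 15, 4, 28]
  queue [39] -> pop 39, enqueue [none], visited so far: [11, 1, 15, 4, 28, 39]
Result: [11, 1, 15, 4, 28, 39]


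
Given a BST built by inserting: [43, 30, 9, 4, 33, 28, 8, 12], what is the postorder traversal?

Tree insertion order: [43, 30, 9, 4, 33, 28, 8, 12]
Tree (level-order array): [43, 30, None, 9, 33, 4, 28, None, None, None, 8, 12]
Postorder traversal: [8, 4, 12, 28, 9, 33, 30, 43]


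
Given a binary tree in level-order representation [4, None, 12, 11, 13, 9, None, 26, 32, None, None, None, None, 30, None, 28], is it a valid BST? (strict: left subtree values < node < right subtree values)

Level-order array: [4, None, 12, 11, 13, 9, None, 26, 32, None, None, None, None, 30, None, 28]
Validate using subtree bounds (lo, hi): at each node, require lo < value < hi,
then recurse left with hi=value and right with lo=value.
Preorder trace (stopping at first violation):
  at node 4 with bounds (-inf, +inf): OK
  at node 12 with bounds (4, +inf): OK
  at node 11 with bounds (4, 12): OK
  at node 9 with bounds (4, 11): OK
  at node 13 with bounds (12, +inf): OK
  at node 26 with bounds (12, 13): VIOLATION
Node 26 violates its bound: not (12 < 26 < 13).
Result: Not a valid BST


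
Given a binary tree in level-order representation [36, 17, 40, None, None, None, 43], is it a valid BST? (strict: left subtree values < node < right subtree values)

Level-order array: [36, 17, 40, None, None, None, 43]
Validate using subtree bounds (lo, hi): at each node, require lo < value < hi,
then recurse left with hi=value and right with lo=value.
Preorder trace (stopping at first violation):
  at node 36 with bounds (-inf, +inf): OK
  at node 17 with bounds (-inf, 36): OK
  at node 40 with bounds (36, +inf): OK
  at node 43 with bounds (40, +inf): OK
No violation found at any node.
Result: Valid BST


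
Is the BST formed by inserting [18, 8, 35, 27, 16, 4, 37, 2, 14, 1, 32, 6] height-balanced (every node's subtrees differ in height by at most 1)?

Tree (level-order array): [18, 8, 35, 4, 16, 27, 37, 2, 6, 14, None, None, 32, None, None, 1]
Definition: a tree is height-balanced if, at every node, |h(left) - h(right)| <= 1 (empty subtree has height -1).
Bottom-up per-node check:
  node 1: h_left=-1, h_right=-1, diff=0 [OK], height=0
  node 2: h_left=0, h_right=-1, diff=1 [OK], height=1
  node 6: h_left=-1, h_right=-1, diff=0 [OK], height=0
  node 4: h_left=1, h_right=0, diff=1 [OK], height=2
  node 14: h_left=-1, h_right=-1, diff=0 [OK], height=0
  node 16: h_left=0, h_right=-1, diff=1 [OK], height=1
  node 8: h_left=2, h_right=1, diff=1 [OK], height=3
  node 32: h_left=-1, h_right=-1, diff=0 [OK], height=0
  node 27: h_left=-1, h_right=0, diff=1 [OK], height=1
  node 37: h_left=-1, h_right=-1, diff=0 [OK], height=0
  node 35: h_left=1, h_right=0, diff=1 [OK], height=2
  node 18: h_left=3, h_right=2, diff=1 [OK], height=4
All nodes satisfy the balance condition.
Result: Balanced


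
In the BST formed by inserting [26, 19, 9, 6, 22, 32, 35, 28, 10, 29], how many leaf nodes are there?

Tree built from: [26, 19, 9, 6, 22, 32, 35, 28, 10, 29]
Tree (level-order array): [26, 19, 32, 9, 22, 28, 35, 6, 10, None, None, None, 29]
Rule: A leaf has 0 children.
Per-node child counts:
  node 26: 2 child(ren)
  node 19: 2 child(ren)
  node 9: 2 child(ren)
  node 6: 0 child(ren)
  node 10: 0 child(ren)
  node 22: 0 child(ren)
  node 32: 2 child(ren)
  node 28: 1 child(ren)
  node 29: 0 child(ren)
  node 35: 0 child(ren)
Matching nodes: [6, 10, 22, 29, 35]
Count of leaf nodes: 5
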